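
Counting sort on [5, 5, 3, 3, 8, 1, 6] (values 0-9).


Input: [5, 5, 3, 3, 8, 1, 6]
Counts: [0, 1, 0, 2, 0, 2, 1, 0, 1, 0]

Sorted: [1, 3, 3, 5, 5, 6, 8]


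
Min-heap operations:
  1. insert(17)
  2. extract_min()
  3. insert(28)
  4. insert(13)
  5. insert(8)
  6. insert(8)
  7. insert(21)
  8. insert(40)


insert(17) -> [17]
extract_min()->17, []
insert(28) -> [28]
insert(13) -> [13, 28]
insert(8) -> [8, 28, 13]
insert(8) -> [8, 8, 13, 28]
insert(21) -> [8, 8, 13, 28, 21]
insert(40) -> [8, 8, 13, 28, 21, 40]

Final heap: [8, 8, 13, 28, 21, 40]


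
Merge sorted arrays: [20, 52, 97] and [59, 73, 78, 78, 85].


Take 20 from A
Take 52 from A
Take 59 from B
Take 73 from B
Take 78 from B
Take 78 from B
Take 85 from B

Merged: [20, 52, 59, 73, 78, 78, 85, 97]


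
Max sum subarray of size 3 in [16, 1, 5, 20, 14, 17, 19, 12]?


[0:3]: 22
[1:4]: 26
[2:5]: 39
[3:6]: 51
[4:7]: 50
[5:8]: 48

Max: 51 at [3:6]


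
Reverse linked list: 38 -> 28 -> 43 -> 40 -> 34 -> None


Step 1: curr=38, set curr.next=prev(None) | reversed so far: 38
Step 2: curr=28, set curr.next=prev(38) | reversed so far: 28 -> 38
Step 3: curr=43, set curr.next=prev(28) | reversed so far: 43 -> 28 -> 38
Step 4: curr=40, set curr.next=prev(43) | reversed so far: 40 -> 43 -> 28 -> 38
Step 5: curr=34, set curr.next=prev(40) | reversed so far: 34 -> 40 -> 43 -> 28 -> 38

34 -> 40 -> 43 -> 28 -> 38 -> None


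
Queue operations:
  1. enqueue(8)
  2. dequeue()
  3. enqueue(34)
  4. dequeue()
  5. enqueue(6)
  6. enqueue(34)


enqueue(8) -> [8]
dequeue()->8, []
enqueue(34) -> [34]
dequeue()->34, []
enqueue(6) -> [6]
enqueue(34) -> [6, 34]

Final queue: [6, 34]


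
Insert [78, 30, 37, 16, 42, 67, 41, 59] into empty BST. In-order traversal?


Insert 78: root
Insert 30: L from 78
Insert 37: L from 78 -> R from 30
Insert 16: L from 78 -> L from 30
Insert 42: L from 78 -> R from 30 -> R from 37
Insert 67: L from 78 -> R from 30 -> R from 37 -> R from 42
Insert 41: L from 78 -> R from 30 -> R from 37 -> L from 42
Insert 59: L from 78 -> R from 30 -> R from 37 -> R from 42 -> L from 67

In-order: [16, 30, 37, 41, 42, 59, 67, 78]


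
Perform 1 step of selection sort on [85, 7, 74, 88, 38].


Initial: [85, 7, 74, 88, 38]
Step 1: min=7 at 1
  Swap: [7, 85, 74, 88, 38]

After 1 step: [7, 85, 74, 88, 38]


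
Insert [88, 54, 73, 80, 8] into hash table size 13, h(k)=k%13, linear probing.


Insert 88: h=10 -> slot 10
Insert 54: h=2 -> slot 2
Insert 73: h=8 -> slot 8
Insert 80: h=2, 1 probes -> slot 3
Insert 8: h=8, 1 probes -> slot 9

Table: [None, None, 54, 80, None, None, None, None, 73, 8, 88, None, None]


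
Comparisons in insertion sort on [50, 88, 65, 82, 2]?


Algorithm: insertion sort
Input: [50, 88, 65, 82, 2]
Sorted: [2, 50, 65, 82, 88]

9


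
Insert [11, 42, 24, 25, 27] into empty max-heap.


Insert 11: [11]
Insert 42: [42, 11]
Insert 24: [42, 11, 24]
Insert 25: [42, 25, 24, 11]
Insert 27: [42, 27, 24, 11, 25]

Final heap: [42, 27, 24, 11, 25]


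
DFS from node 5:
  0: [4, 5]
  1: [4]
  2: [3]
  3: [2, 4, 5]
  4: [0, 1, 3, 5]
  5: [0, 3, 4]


Visit 5, push [4, 3, 0]
Visit 0, push [4]
Visit 4, push [3, 1]
Visit 1, push []
Visit 3, push [2]
Visit 2, push []

DFS order: [5, 0, 4, 1, 3, 2]


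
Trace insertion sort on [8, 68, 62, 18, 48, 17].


Initial: [8, 68, 62, 18, 48, 17]
Insert 68: [8, 68, 62, 18, 48, 17]
Insert 62: [8, 62, 68, 18, 48, 17]
Insert 18: [8, 18, 62, 68, 48, 17]
Insert 48: [8, 18, 48, 62, 68, 17]
Insert 17: [8, 17, 18, 48, 62, 68]

Sorted: [8, 17, 18, 48, 62, 68]


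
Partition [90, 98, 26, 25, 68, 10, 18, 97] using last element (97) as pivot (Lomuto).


Pivot: 97
  90 <= 97: advance i (no swap)
  26 <= 97: swap -> [90, 26, 98, 25, 68, 10, 18, 97]
  25 <= 97: swap -> [90, 26, 25, 98, 68, 10, 18, 97]
  68 <= 97: swap -> [90, 26, 25, 68, 98, 10, 18, 97]
  10 <= 97: swap -> [90, 26, 25, 68, 10, 98, 18, 97]
  18 <= 97: swap -> [90, 26, 25, 68, 10, 18, 98, 97]
Place pivot at 6: [90, 26, 25, 68, 10, 18, 97, 98]

Partitioned: [90, 26, 25, 68, 10, 18, 97, 98]


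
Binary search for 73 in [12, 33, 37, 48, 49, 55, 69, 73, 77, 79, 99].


Step 1: lo=0, hi=10, mid=5, val=55
Step 2: lo=6, hi=10, mid=8, val=77
Step 3: lo=6, hi=7, mid=6, val=69
Step 4: lo=7, hi=7, mid=7, val=73

Found at index 7


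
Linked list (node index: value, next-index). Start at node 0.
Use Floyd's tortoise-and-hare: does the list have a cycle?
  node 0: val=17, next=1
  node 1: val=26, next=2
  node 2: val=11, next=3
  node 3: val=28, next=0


Floyd's tortoise (slow, +1) and hare (fast, +2):
  init: slow=0, fast=0
  step 1: slow=1, fast=2
  step 2: slow=2, fast=0
  step 3: slow=3, fast=2
  step 4: slow=0, fast=0
  slow == fast at node 0: cycle detected

Cycle: yes


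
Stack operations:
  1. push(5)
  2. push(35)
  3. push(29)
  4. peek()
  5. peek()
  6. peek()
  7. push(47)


push(5) -> [5]
push(35) -> [5, 35]
push(29) -> [5, 35, 29]
peek()->29
peek()->29
peek()->29
push(47) -> [5, 35, 29, 47]

Final stack: [5, 35, 29, 47]


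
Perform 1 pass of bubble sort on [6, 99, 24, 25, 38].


Initial: [6, 99, 24, 25, 38]
Pass 1: [6, 24, 25, 38, 99] (3 swaps)

After 1 pass: [6, 24, 25, 38, 99]


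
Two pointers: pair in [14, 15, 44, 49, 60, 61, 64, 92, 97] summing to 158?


lo=0(14)+hi=8(97)=111
lo=1(15)+hi=8(97)=112
lo=2(44)+hi=8(97)=141
lo=3(49)+hi=8(97)=146
lo=4(60)+hi=8(97)=157
lo=5(61)+hi=8(97)=158

Yes: 61+97=158


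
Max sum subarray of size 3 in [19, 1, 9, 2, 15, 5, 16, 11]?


[0:3]: 29
[1:4]: 12
[2:5]: 26
[3:6]: 22
[4:7]: 36
[5:8]: 32

Max: 36 at [4:7]


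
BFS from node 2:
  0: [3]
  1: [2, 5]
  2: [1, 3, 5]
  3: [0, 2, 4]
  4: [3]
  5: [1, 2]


Visit 2, enqueue [1, 3, 5]
Visit 1, enqueue []
Visit 3, enqueue [0, 4]
Visit 5, enqueue []
Visit 0, enqueue []
Visit 4, enqueue []

BFS order: [2, 1, 3, 5, 0, 4]


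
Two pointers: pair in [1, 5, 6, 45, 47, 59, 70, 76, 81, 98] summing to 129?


lo=0(1)+hi=9(98)=99
lo=1(5)+hi=9(98)=103
lo=2(6)+hi=9(98)=104
lo=3(45)+hi=9(98)=143
lo=3(45)+hi=8(81)=126
lo=4(47)+hi=8(81)=128
lo=5(59)+hi=8(81)=140
lo=5(59)+hi=7(76)=135
lo=5(59)+hi=6(70)=129

Yes: 59+70=129


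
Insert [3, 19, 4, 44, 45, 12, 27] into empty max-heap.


Insert 3: [3]
Insert 19: [19, 3]
Insert 4: [19, 3, 4]
Insert 44: [44, 19, 4, 3]
Insert 45: [45, 44, 4, 3, 19]
Insert 12: [45, 44, 12, 3, 19, 4]
Insert 27: [45, 44, 27, 3, 19, 4, 12]

Final heap: [45, 44, 27, 3, 19, 4, 12]


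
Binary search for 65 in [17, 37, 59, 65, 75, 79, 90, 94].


Step 1: lo=0, hi=7, mid=3, val=65

Found at index 3


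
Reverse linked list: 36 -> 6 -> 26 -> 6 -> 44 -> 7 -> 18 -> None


Step 1: curr=36, set curr.next=prev(None) | reversed so far: 36
Step 2: curr=6, set curr.next=prev(36) | reversed so far: 6 -> 36
Step 3: curr=26, set curr.next=prev(6) | reversed so far: 26 -> 6 -> 36
Step 4: curr=6, set curr.next=prev(26) | reversed so far: 6 -> 26 -> 6 -> 36
Step 5: curr=44, set curr.next=prev(6) | reversed so far: 44 -> 6 -> 26 -> 6 -> 36
Step 6: curr=7, set curr.next=prev(44) | reversed so far: 7 -> 44 -> 6 -> 26 -> 6 -> 36
Step 7: curr=18, set curr.next=prev(7) | reversed so far: 18 -> 7 -> 44 -> 6 -> 26 -> 6 -> 36

18 -> 7 -> 44 -> 6 -> 26 -> 6 -> 36 -> None


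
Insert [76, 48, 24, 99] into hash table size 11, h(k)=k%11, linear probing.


Insert 76: h=10 -> slot 10
Insert 48: h=4 -> slot 4
Insert 24: h=2 -> slot 2
Insert 99: h=0 -> slot 0

Table: [99, None, 24, None, 48, None, None, None, None, None, 76]


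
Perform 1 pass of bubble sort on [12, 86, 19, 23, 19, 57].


Initial: [12, 86, 19, 23, 19, 57]
Pass 1: [12, 19, 23, 19, 57, 86] (4 swaps)

After 1 pass: [12, 19, 23, 19, 57, 86]


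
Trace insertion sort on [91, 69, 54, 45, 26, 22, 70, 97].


Initial: [91, 69, 54, 45, 26, 22, 70, 97]
Insert 69: [69, 91, 54, 45, 26, 22, 70, 97]
Insert 54: [54, 69, 91, 45, 26, 22, 70, 97]
Insert 45: [45, 54, 69, 91, 26, 22, 70, 97]
Insert 26: [26, 45, 54, 69, 91, 22, 70, 97]
Insert 22: [22, 26, 45, 54, 69, 91, 70, 97]
Insert 70: [22, 26, 45, 54, 69, 70, 91, 97]
Insert 97: [22, 26, 45, 54, 69, 70, 91, 97]

Sorted: [22, 26, 45, 54, 69, 70, 91, 97]


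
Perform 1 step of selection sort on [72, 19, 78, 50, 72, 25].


Initial: [72, 19, 78, 50, 72, 25]
Step 1: min=19 at 1
  Swap: [19, 72, 78, 50, 72, 25]

After 1 step: [19, 72, 78, 50, 72, 25]


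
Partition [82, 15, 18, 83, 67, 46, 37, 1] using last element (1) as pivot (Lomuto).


Pivot: 1
Place pivot at 0: [1, 15, 18, 83, 67, 46, 37, 82]

Partitioned: [1, 15, 18, 83, 67, 46, 37, 82]


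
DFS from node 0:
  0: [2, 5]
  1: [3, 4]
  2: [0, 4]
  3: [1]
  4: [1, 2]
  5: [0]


Visit 0, push [5, 2]
Visit 2, push [4]
Visit 4, push [1]
Visit 1, push [3]
Visit 3, push []
Visit 5, push []

DFS order: [0, 2, 4, 1, 3, 5]


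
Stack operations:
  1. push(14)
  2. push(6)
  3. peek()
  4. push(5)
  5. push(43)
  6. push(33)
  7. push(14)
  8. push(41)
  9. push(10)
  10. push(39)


push(14) -> [14]
push(6) -> [14, 6]
peek()->6
push(5) -> [14, 6, 5]
push(43) -> [14, 6, 5, 43]
push(33) -> [14, 6, 5, 43, 33]
push(14) -> [14, 6, 5, 43, 33, 14]
push(41) -> [14, 6, 5, 43, 33, 14, 41]
push(10) -> [14, 6, 5, 43, 33, 14, 41, 10]
push(39) -> [14, 6, 5, 43, 33, 14, 41, 10, 39]

Final stack: [14, 6, 5, 43, 33, 14, 41, 10, 39]


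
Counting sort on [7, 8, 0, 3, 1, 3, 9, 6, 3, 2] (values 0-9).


Input: [7, 8, 0, 3, 1, 3, 9, 6, 3, 2]
Counts: [1, 1, 1, 3, 0, 0, 1, 1, 1, 1]

Sorted: [0, 1, 2, 3, 3, 3, 6, 7, 8, 9]


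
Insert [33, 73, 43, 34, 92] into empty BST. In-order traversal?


Insert 33: root
Insert 73: R from 33
Insert 43: R from 33 -> L from 73
Insert 34: R from 33 -> L from 73 -> L from 43
Insert 92: R from 33 -> R from 73

In-order: [33, 34, 43, 73, 92]


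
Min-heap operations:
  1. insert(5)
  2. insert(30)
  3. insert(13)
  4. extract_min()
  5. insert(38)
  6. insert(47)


insert(5) -> [5]
insert(30) -> [5, 30]
insert(13) -> [5, 30, 13]
extract_min()->5, [13, 30]
insert(38) -> [13, 30, 38]
insert(47) -> [13, 30, 38, 47]

Final heap: [13, 30, 38, 47]


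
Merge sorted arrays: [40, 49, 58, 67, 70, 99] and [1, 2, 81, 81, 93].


Take 1 from B
Take 2 from B
Take 40 from A
Take 49 from A
Take 58 from A
Take 67 from A
Take 70 from A
Take 81 from B
Take 81 from B
Take 93 from B

Merged: [1, 2, 40, 49, 58, 67, 70, 81, 81, 93, 99]


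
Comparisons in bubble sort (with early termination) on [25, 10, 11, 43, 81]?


Algorithm: bubble sort (with early termination)
Input: [25, 10, 11, 43, 81]
Sorted: [10, 11, 25, 43, 81]

7


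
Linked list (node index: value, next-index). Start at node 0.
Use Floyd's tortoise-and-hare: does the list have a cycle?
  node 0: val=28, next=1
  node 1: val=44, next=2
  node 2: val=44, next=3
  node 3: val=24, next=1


Floyd's tortoise (slow, +1) and hare (fast, +2):
  init: slow=0, fast=0
  step 1: slow=1, fast=2
  step 2: slow=2, fast=1
  step 3: slow=3, fast=3
  slow == fast at node 3: cycle detected

Cycle: yes


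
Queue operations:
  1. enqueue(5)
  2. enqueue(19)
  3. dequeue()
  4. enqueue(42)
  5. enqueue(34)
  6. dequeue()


enqueue(5) -> [5]
enqueue(19) -> [5, 19]
dequeue()->5, [19]
enqueue(42) -> [19, 42]
enqueue(34) -> [19, 42, 34]
dequeue()->19, [42, 34]

Final queue: [42, 34]


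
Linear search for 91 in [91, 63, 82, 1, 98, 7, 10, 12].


i=0: 91==91 found!

Found at 0, 1 comps


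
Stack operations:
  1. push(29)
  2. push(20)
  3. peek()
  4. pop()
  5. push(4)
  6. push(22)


push(29) -> [29]
push(20) -> [29, 20]
peek()->20
pop()->20, [29]
push(4) -> [29, 4]
push(22) -> [29, 4, 22]

Final stack: [29, 4, 22]


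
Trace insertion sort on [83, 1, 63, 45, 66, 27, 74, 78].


Initial: [83, 1, 63, 45, 66, 27, 74, 78]
Insert 1: [1, 83, 63, 45, 66, 27, 74, 78]
Insert 63: [1, 63, 83, 45, 66, 27, 74, 78]
Insert 45: [1, 45, 63, 83, 66, 27, 74, 78]
Insert 66: [1, 45, 63, 66, 83, 27, 74, 78]
Insert 27: [1, 27, 45, 63, 66, 83, 74, 78]
Insert 74: [1, 27, 45, 63, 66, 74, 83, 78]
Insert 78: [1, 27, 45, 63, 66, 74, 78, 83]

Sorted: [1, 27, 45, 63, 66, 74, 78, 83]


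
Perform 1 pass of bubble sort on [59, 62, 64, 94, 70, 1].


Initial: [59, 62, 64, 94, 70, 1]
Pass 1: [59, 62, 64, 70, 1, 94] (2 swaps)

After 1 pass: [59, 62, 64, 70, 1, 94]


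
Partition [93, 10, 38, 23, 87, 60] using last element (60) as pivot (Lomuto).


Pivot: 60
  10 <= 60: swap -> [10, 93, 38, 23, 87, 60]
  38 <= 60: swap -> [10, 38, 93, 23, 87, 60]
  23 <= 60: swap -> [10, 38, 23, 93, 87, 60]
Place pivot at 3: [10, 38, 23, 60, 87, 93]

Partitioned: [10, 38, 23, 60, 87, 93]


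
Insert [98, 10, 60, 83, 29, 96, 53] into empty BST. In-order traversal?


Insert 98: root
Insert 10: L from 98
Insert 60: L from 98 -> R from 10
Insert 83: L from 98 -> R from 10 -> R from 60
Insert 29: L from 98 -> R from 10 -> L from 60
Insert 96: L from 98 -> R from 10 -> R from 60 -> R from 83
Insert 53: L from 98 -> R from 10 -> L from 60 -> R from 29

In-order: [10, 29, 53, 60, 83, 96, 98]


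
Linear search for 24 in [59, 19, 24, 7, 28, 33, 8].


i=0: 59!=24
i=1: 19!=24
i=2: 24==24 found!

Found at 2, 3 comps


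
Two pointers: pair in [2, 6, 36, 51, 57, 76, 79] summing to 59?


lo=0(2)+hi=6(79)=81
lo=0(2)+hi=5(76)=78
lo=0(2)+hi=4(57)=59

Yes: 2+57=59


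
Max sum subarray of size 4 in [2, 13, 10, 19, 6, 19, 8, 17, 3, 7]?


[0:4]: 44
[1:5]: 48
[2:6]: 54
[3:7]: 52
[4:8]: 50
[5:9]: 47
[6:10]: 35

Max: 54 at [2:6]


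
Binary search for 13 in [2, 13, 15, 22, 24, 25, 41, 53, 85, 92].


Step 1: lo=0, hi=9, mid=4, val=24
Step 2: lo=0, hi=3, mid=1, val=13

Found at index 1


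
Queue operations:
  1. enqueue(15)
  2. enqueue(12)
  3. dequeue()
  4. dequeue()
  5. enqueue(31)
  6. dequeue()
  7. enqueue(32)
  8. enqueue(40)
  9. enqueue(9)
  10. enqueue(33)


enqueue(15) -> [15]
enqueue(12) -> [15, 12]
dequeue()->15, [12]
dequeue()->12, []
enqueue(31) -> [31]
dequeue()->31, []
enqueue(32) -> [32]
enqueue(40) -> [32, 40]
enqueue(9) -> [32, 40, 9]
enqueue(33) -> [32, 40, 9, 33]

Final queue: [32, 40, 9, 33]


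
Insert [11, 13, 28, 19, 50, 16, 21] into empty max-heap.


Insert 11: [11]
Insert 13: [13, 11]
Insert 28: [28, 11, 13]
Insert 19: [28, 19, 13, 11]
Insert 50: [50, 28, 13, 11, 19]
Insert 16: [50, 28, 16, 11, 19, 13]
Insert 21: [50, 28, 21, 11, 19, 13, 16]

Final heap: [50, 28, 21, 11, 19, 13, 16]


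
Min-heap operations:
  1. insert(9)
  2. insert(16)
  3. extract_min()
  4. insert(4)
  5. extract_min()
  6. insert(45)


insert(9) -> [9]
insert(16) -> [9, 16]
extract_min()->9, [16]
insert(4) -> [4, 16]
extract_min()->4, [16]
insert(45) -> [16, 45]

Final heap: [16, 45]


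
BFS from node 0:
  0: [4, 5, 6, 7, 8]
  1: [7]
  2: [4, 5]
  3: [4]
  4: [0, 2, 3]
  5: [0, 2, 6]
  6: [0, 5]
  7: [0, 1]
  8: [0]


Visit 0, enqueue [4, 5, 6, 7, 8]
Visit 4, enqueue [2, 3]
Visit 5, enqueue []
Visit 6, enqueue []
Visit 7, enqueue [1]
Visit 8, enqueue []
Visit 2, enqueue []
Visit 3, enqueue []
Visit 1, enqueue []

BFS order: [0, 4, 5, 6, 7, 8, 2, 3, 1]


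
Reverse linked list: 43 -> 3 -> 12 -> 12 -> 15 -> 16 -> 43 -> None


Step 1: curr=43, set curr.next=prev(None) | reversed so far: 43
Step 2: curr=3, set curr.next=prev(43) | reversed so far: 3 -> 43
Step 3: curr=12, set curr.next=prev(3) | reversed so far: 12 -> 3 -> 43
Step 4: curr=12, set curr.next=prev(12) | reversed so far: 12 -> 12 -> 3 -> 43
Step 5: curr=15, set curr.next=prev(12) | reversed so far: 15 -> 12 -> 12 -> 3 -> 43
Step 6: curr=16, set curr.next=prev(15) | reversed so far: 16 -> 15 -> 12 -> 12 -> 3 -> 43
Step 7: curr=43, set curr.next=prev(16) | reversed so far: 43 -> 16 -> 15 -> 12 -> 12 -> 3 -> 43

43 -> 16 -> 15 -> 12 -> 12 -> 3 -> 43 -> None


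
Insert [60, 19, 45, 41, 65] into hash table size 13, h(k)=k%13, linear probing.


Insert 60: h=8 -> slot 8
Insert 19: h=6 -> slot 6
Insert 45: h=6, 1 probes -> slot 7
Insert 41: h=2 -> slot 2
Insert 65: h=0 -> slot 0

Table: [65, None, 41, None, None, None, 19, 45, 60, None, None, None, None]


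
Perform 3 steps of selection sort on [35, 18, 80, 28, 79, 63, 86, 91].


Initial: [35, 18, 80, 28, 79, 63, 86, 91]
Step 1: min=18 at 1
  Swap: [18, 35, 80, 28, 79, 63, 86, 91]
Step 2: min=28 at 3
  Swap: [18, 28, 80, 35, 79, 63, 86, 91]
Step 3: min=35 at 3
  Swap: [18, 28, 35, 80, 79, 63, 86, 91]

After 3 steps: [18, 28, 35, 80, 79, 63, 86, 91]


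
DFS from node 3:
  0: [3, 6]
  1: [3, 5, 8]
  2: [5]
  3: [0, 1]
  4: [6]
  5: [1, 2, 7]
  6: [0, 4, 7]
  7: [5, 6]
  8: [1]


Visit 3, push [1, 0]
Visit 0, push [6]
Visit 6, push [7, 4]
Visit 4, push []
Visit 7, push [5]
Visit 5, push [2, 1]
Visit 1, push [8]
Visit 8, push []
Visit 2, push []

DFS order: [3, 0, 6, 4, 7, 5, 1, 8, 2]


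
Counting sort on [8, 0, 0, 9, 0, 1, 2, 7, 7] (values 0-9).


Input: [8, 0, 0, 9, 0, 1, 2, 7, 7]
Counts: [3, 1, 1, 0, 0, 0, 0, 2, 1, 1]

Sorted: [0, 0, 0, 1, 2, 7, 7, 8, 9]


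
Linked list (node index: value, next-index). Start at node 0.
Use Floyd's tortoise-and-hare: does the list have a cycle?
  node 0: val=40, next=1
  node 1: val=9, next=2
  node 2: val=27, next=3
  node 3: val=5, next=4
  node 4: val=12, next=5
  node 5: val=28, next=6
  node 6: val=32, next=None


Floyd's tortoise (slow, +1) and hare (fast, +2):
  init: slow=0, fast=0
  step 1: slow=1, fast=2
  step 2: slow=2, fast=4
  step 3: slow=3, fast=6
  step 4: fast -> None, no cycle

Cycle: no


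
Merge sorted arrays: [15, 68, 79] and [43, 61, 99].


Take 15 from A
Take 43 from B
Take 61 from B
Take 68 from A
Take 79 from A

Merged: [15, 43, 61, 68, 79, 99]


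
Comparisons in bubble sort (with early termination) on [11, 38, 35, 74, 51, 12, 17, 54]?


Algorithm: bubble sort (with early termination)
Input: [11, 38, 35, 74, 51, 12, 17, 54]
Sorted: [11, 12, 17, 35, 38, 51, 54, 74]

25


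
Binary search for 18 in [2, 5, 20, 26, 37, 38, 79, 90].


Step 1: lo=0, hi=7, mid=3, val=26
Step 2: lo=0, hi=2, mid=1, val=5
Step 3: lo=2, hi=2, mid=2, val=20

Not found


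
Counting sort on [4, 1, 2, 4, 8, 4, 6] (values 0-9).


Input: [4, 1, 2, 4, 8, 4, 6]
Counts: [0, 1, 1, 0, 3, 0, 1, 0, 1, 0]

Sorted: [1, 2, 4, 4, 4, 6, 8]


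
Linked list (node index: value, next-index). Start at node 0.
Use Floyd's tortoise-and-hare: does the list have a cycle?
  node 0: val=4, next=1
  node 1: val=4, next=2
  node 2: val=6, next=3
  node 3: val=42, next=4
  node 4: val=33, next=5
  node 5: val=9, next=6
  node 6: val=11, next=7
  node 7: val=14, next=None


Floyd's tortoise (slow, +1) and hare (fast, +2):
  init: slow=0, fast=0
  step 1: slow=1, fast=2
  step 2: slow=2, fast=4
  step 3: slow=3, fast=6
  step 4: fast 6->7->None, no cycle

Cycle: no


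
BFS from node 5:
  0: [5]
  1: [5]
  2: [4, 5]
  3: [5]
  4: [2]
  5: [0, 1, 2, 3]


Visit 5, enqueue [0, 1, 2, 3]
Visit 0, enqueue []
Visit 1, enqueue []
Visit 2, enqueue [4]
Visit 3, enqueue []
Visit 4, enqueue []

BFS order: [5, 0, 1, 2, 3, 4]


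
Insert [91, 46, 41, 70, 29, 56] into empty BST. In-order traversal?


Insert 91: root
Insert 46: L from 91
Insert 41: L from 91 -> L from 46
Insert 70: L from 91 -> R from 46
Insert 29: L from 91 -> L from 46 -> L from 41
Insert 56: L from 91 -> R from 46 -> L from 70

In-order: [29, 41, 46, 56, 70, 91]


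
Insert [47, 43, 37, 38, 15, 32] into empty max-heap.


Insert 47: [47]
Insert 43: [47, 43]
Insert 37: [47, 43, 37]
Insert 38: [47, 43, 37, 38]
Insert 15: [47, 43, 37, 38, 15]
Insert 32: [47, 43, 37, 38, 15, 32]

Final heap: [47, 43, 37, 38, 15, 32]


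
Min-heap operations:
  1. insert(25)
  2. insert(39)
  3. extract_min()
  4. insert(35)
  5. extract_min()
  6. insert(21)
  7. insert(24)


insert(25) -> [25]
insert(39) -> [25, 39]
extract_min()->25, [39]
insert(35) -> [35, 39]
extract_min()->35, [39]
insert(21) -> [21, 39]
insert(24) -> [21, 39, 24]

Final heap: [21, 39, 24]


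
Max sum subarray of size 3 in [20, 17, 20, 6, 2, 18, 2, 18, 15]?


[0:3]: 57
[1:4]: 43
[2:5]: 28
[3:6]: 26
[4:7]: 22
[5:8]: 38
[6:9]: 35

Max: 57 at [0:3]


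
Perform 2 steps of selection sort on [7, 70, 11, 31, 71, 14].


Initial: [7, 70, 11, 31, 71, 14]
Step 1: min=7 at 0
  Swap: [7, 70, 11, 31, 71, 14]
Step 2: min=11 at 2
  Swap: [7, 11, 70, 31, 71, 14]

After 2 steps: [7, 11, 70, 31, 71, 14]


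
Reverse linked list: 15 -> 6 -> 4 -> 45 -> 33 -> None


Step 1: curr=15, set curr.next=prev(None) | reversed so far: 15
Step 2: curr=6, set curr.next=prev(15) | reversed so far: 6 -> 15
Step 3: curr=4, set curr.next=prev(6) | reversed so far: 4 -> 6 -> 15
Step 4: curr=45, set curr.next=prev(4) | reversed so far: 45 -> 4 -> 6 -> 15
Step 5: curr=33, set curr.next=prev(45) | reversed so far: 33 -> 45 -> 4 -> 6 -> 15

33 -> 45 -> 4 -> 6 -> 15 -> None


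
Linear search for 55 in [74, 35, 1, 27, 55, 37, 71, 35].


i=0: 74!=55
i=1: 35!=55
i=2: 1!=55
i=3: 27!=55
i=4: 55==55 found!

Found at 4, 5 comps


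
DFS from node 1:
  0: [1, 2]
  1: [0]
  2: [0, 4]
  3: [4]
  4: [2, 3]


Visit 1, push [0]
Visit 0, push [2]
Visit 2, push [4]
Visit 4, push [3]
Visit 3, push []

DFS order: [1, 0, 2, 4, 3]


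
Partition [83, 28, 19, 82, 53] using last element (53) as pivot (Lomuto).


Pivot: 53
  28 <= 53: swap -> [28, 83, 19, 82, 53]
  19 <= 53: swap -> [28, 19, 83, 82, 53]
Place pivot at 2: [28, 19, 53, 82, 83]

Partitioned: [28, 19, 53, 82, 83]


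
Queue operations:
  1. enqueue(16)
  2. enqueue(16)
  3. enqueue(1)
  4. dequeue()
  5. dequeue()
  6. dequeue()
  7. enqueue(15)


enqueue(16) -> [16]
enqueue(16) -> [16, 16]
enqueue(1) -> [16, 16, 1]
dequeue()->16, [16, 1]
dequeue()->16, [1]
dequeue()->1, []
enqueue(15) -> [15]

Final queue: [15]


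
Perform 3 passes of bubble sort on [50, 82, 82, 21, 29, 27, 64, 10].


Initial: [50, 82, 82, 21, 29, 27, 64, 10]
Pass 1: [50, 82, 21, 29, 27, 64, 10, 82] (5 swaps)
Pass 2: [50, 21, 29, 27, 64, 10, 82, 82] (5 swaps)
Pass 3: [21, 29, 27, 50, 10, 64, 82, 82] (4 swaps)

After 3 passes: [21, 29, 27, 50, 10, 64, 82, 82]


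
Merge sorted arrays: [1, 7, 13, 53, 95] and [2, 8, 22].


Take 1 from A
Take 2 from B
Take 7 from A
Take 8 from B
Take 13 from A
Take 22 from B

Merged: [1, 2, 7, 8, 13, 22, 53, 95]


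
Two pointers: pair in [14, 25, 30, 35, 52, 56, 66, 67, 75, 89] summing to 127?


lo=0(14)+hi=9(89)=103
lo=1(25)+hi=9(89)=114
lo=2(30)+hi=9(89)=119
lo=3(35)+hi=9(89)=124
lo=4(52)+hi=9(89)=141
lo=4(52)+hi=8(75)=127

Yes: 52+75=127


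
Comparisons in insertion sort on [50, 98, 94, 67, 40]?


Algorithm: insertion sort
Input: [50, 98, 94, 67, 40]
Sorted: [40, 50, 67, 94, 98]

10


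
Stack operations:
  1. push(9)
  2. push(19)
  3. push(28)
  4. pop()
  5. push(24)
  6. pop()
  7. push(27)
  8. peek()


push(9) -> [9]
push(19) -> [9, 19]
push(28) -> [9, 19, 28]
pop()->28, [9, 19]
push(24) -> [9, 19, 24]
pop()->24, [9, 19]
push(27) -> [9, 19, 27]
peek()->27

Final stack: [9, 19, 27]


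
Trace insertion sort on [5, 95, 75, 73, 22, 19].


Initial: [5, 95, 75, 73, 22, 19]
Insert 95: [5, 95, 75, 73, 22, 19]
Insert 75: [5, 75, 95, 73, 22, 19]
Insert 73: [5, 73, 75, 95, 22, 19]
Insert 22: [5, 22, 73, 75, 95, 19]
Insert 19: [5, 19, 22, 73, 75, 95]

Sorted: [5, 19, 22, 73, 75, 95]


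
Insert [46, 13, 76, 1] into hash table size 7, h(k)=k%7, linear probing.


Insert 46: h=4 -> slot 4
Insert 13: h=6 -> slot 6
Insert 76: h=6, 1 probes -> slot 0
Insert 1: h=1 -> slot 1

Table: [76, 1, None, None, 46, None, 13]


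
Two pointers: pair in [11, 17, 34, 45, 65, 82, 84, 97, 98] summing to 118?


lo=0(11)+hi=8(98)=109
lo=1(17)+hi=8(98)=115
lo=2(34)+hi=8(98)=132
lo=2(34)+hi=7(97)=131
lo=2(34)+hi=6(84)=118

Yes: 34+84=118


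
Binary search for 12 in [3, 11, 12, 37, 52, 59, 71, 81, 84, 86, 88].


Step 1: lo=0, hi=10, mid=5, val=59
Step 2: lo=0, hi=4, mid=2, val=12

Found at index 2


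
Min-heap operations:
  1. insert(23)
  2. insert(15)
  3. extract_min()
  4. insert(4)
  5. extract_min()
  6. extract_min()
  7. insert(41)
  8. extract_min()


insert(23) -> [23]
insert(15) -> [15, 23]
extract_min()->15, [23]
insert(4) -> [4, 23]
extract_min()->4, [23]
extract_min()->23, []
insert(41) -> [41]
extract_min()->41, []

Final heap: []


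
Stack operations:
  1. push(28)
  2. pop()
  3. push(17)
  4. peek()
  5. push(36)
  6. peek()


push(28) -> [28]
pop()->28, []
push(17) -> [17]
peek()->17
push(36) -> [17, 36]
peek()->36

Final stack: [17, 36]


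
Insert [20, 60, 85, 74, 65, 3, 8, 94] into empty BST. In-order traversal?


Insert 20: root
Insert 60: R from 20
Insert 85: R from 20 -> R from 60
Insert 74: R from 20 -> R from 60 -> L from 85
Insert 65: R from 20 -> R from 60 -> L from 85 -> L from 74
Insert 3: L from 20
Insert 8: L from 20 -> R from 3
Insert 94: R from 20 -> R from 60 -> R from 85

In-order: [3, 8, 20, 60, 65, 74, 85, 94]


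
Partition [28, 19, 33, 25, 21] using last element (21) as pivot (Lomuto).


Pivot: 21
  19 <= 21: swap -> [19, 28, 33, 25, 21]
Place pivot at 1: [19, 21, 33, 25, 28]

Partitioned: [19, 21, 33, 25, 28]


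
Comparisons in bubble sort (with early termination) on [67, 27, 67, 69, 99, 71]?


Algorithm: bubble sort (with early termination)
Input: [67, 27, 67, 69, 99, 71]
Sorted: [27, 67, 67, 69, 71, 99]

9


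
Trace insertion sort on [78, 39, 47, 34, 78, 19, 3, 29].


Initial: [78, 39, 47, 34, 78, 19, 3, 29]
Insert 39: [39, 78, 47, 34, 78, 19, 3, 29]
Insert 47: [39, 47, 78, 34, 78, 19, 3, 29]
Insert 34: [34, 39, 47, 78, 78, 19, 3, 29]
Insert 78: [34, 39, 47, 78, 78, 19, 3, 29]
Insert 19: [19, 34, 39, 47, 78, 78, 3, 29]
Insert 3: [3, 19, 34, 39, 47, 78, 78, 29]
Insert 29: [3, 19, 29, 34, 39, 47, 78, 78]

Sorted: [3, 19, 29, 34, 39, 47, 78, 78]


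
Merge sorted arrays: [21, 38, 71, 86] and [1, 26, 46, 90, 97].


Take 1 from B
Take 21 from A
Take 26 from B
Take 38 from A
Take 46 from B
Take 71 from A
Take 86 from A

Merged: [1, 21, 26, 38, 46, 71, 86, 90, 97]


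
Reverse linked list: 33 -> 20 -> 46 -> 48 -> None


Step 1: curr=33, set curr.next=prev(None) | reversed so far: 33
Step 2: curr=20, set curr.next=prev(33) | reversed so far: 20 -> 33
Step 3: curr=46, set curr.next=prev(20) | reversed so far: 46 -> 20 -> 33
Step 4: curr=48, set curr.next=prev(46) | reversed so far: 48 -> 46 -> 20 -> 33

48 -> 46 -> 20 -> 33 -> None


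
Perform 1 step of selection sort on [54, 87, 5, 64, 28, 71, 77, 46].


Initial: [54, 87, 5, 64, 28, 71, 77, 46]
Step 1: min=5 at 2
  Swap: [5, 87, 54, 64, 28, 71, 77, 46]

After 1 step: [5, 87, 54, 64, 28, 71, 77, 46]


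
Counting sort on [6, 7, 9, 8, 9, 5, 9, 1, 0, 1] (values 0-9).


Input: [6, 7, 9, 8, 9, 5, 9, 1, 0, 1]
Counts: [1, 2, 0, 0, 0, 1, 1, 1, 1, 3]

Sorted: [0, 1, 1, 5, 6, 7, 8, 9, 9, 9]


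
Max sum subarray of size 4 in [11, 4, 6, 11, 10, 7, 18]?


[0:4]: 32
[1:5]: 31
[2:6]: 34
[3:7]: 46

Max: 46 at [3:7]


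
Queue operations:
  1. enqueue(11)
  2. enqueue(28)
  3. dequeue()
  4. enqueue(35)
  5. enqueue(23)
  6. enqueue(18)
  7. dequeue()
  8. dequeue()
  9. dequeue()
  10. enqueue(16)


enqueue(11) -> [11]
enqueue(28) -> [11, 28]
dequeue()->11, [28]
enqueue(35) -> [28, 35]
enqueue(23) -> [28, 35, 23]
enqueue(18) -> [28, 35, 23, 18]
dequeue()->28, [35, 23, 18]
dequeue()->35, [23, 18]
dequeue()->23, [18]
enqueue(16) -> [18, 16]

Final queue: [18, 16]


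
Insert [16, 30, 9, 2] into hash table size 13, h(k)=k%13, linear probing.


Insert 16: h=3 -> slot 3
Insert 30: h=4 -> slot 4
Insert 9: h=9 -> slot 9
Insert 2: h=2 -> slot 2

Table: [None, None, 2, 16, 30, None, None, None, None, 9, None, None, None]


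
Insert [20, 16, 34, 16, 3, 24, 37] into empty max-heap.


Insert 20: [20]
Insert 16: [20, 16]
Insert 34: [34, 16, 20]
Insert 16: [34, 16, 20, 16]
Insert 3: [34, 16, 20, 16, 3]
Insert 24: [34, 16, 24, 16, 3, 20]
Insert 37: [37, 16, 34, 16, 3, 20, 24]

Final heap: [37, 16, 34, 16, 3, 20, 24]


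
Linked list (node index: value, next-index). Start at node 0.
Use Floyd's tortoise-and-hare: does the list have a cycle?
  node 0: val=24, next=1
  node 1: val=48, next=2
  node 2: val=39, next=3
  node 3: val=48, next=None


Floyd's tortoise (slow, +1) and hare (fast, +2):
  init: slow=0, fast=0
  step 1: slow=1, fast=2
  step 2: fast 2->3->None, no cycle

Cycle: no


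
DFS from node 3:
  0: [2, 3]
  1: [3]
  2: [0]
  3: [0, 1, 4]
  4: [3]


Visit 3, push [4, 1, 0]
Visit 0, push [2]
Visit 2, push []
Visit 1, push []
Visit 4, push []

DFS order: [3, 0, 2, 1, 4]


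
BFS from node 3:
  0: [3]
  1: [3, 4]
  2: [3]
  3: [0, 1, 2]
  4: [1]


Visit 3, enqueue [0, 1, 2]
Visit 0, enqueue []
Visit 1, enqueue [4]
Visit 2, enqueue []
Visit 4, enqueue []

BFS order: [3, 0, 1, 2, 4]


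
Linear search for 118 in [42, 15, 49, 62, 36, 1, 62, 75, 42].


i=0: 42!=118
i=1: 15!=118
i=2: 49!=118
i=3: 62!=118
i=4: 36!=118
i=5: 1!=118
i=6: 62!=118
i=7: 75!=118
i=8: 42!=118

Not found, 9 comps


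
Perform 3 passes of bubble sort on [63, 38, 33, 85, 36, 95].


Initial: [63, 38, 33, 85, 36, 95]
Pass 1: [38, 33, 63, 36, 85, 95] (3 swaps)
Pass 2: [33, 38, 36, 63, 85, 95] (2 swaps)
Pass 3: [33, 36, 38, 63, 85, 95] (1 swaps)

After 3 passes: [33, 36, 38, 63, 85, 95]


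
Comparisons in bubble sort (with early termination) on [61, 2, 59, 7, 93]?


Algorithm: bubble sort (with early termination)
Input: [61, 2, 59, 7, 93]
Sorted: [2, 7, 59, 61, 93]

9


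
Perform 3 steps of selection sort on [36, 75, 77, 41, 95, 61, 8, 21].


Initial: [36, 75, 77, 41, 95, 61, 8, 21]
Step 1: min=8 at 6
  Swap: [8, 75, 77, 41, 95, 61, 36, 21]
Step 2: min=21 at 7
  Swap: [8, 21, 77, 41, 95, 61, 36, 75]
Step 3: min=36 at 6
  Swap: [8, 21, 36, 41, 95, 61, 77, 75]

After 3 steps: [8, 21, 36, 41, 95, 61, 77, 75]


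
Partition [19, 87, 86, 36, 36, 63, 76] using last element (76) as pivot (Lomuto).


Pivot: 76
  19 <= 76: advance i (no swap)
  36 <= 76: swap -> [19, 36, 86, 87, 36, 63, 76]
  36 <= 76: swap -> [19, 36, 36, 87, 86, 63, 76]
  63 <= 76: swap -> [19, 36, 36, 63, 86, 87, 76]
Place pivot at 4: [19, 36, 36, 63, 76, 87, 86]

Partitioned: [19, 36, 36, 63, 76, 87, 86]


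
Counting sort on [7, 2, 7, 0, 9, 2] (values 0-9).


Input: [7, 2, 7, 0, 9, 2]
Counts: [1, 0, 2, 0, 0, 0, 0, 2, 0, 1]

Sorted: [0, 2, 2, 7, 7, 9]


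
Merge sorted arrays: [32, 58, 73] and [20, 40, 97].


Take 20 from B
Take 32 from A
Take 40 from B
Take 58 from A
Take 73 from A

Merged: [20, 32, 40, 58, 73, 97]


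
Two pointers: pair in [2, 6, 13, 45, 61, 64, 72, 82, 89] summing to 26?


lo=0(2)+hi=8(89)=91
lo=0(2)+hi=7(82)=84
lo=0(2)+hi=6(72)=74
lo=0(2)+hi=5(64)=66
lo=0(2)+hi=4(61)=63
lo=0(2)+hi=3(45)=47
lo=0(2)+hi=2(13)=15
lo=1(6)+hi=2(13)=19

No pair found


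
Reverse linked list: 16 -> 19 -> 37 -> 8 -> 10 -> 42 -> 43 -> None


Step 1: curr=16, set curr.next=prev(None) | reversed so far: 16
Step 2: curr=19, set curr.next=prev(16) | reversed so far: 19 -> 16
Step 3: curr=37, set curr.next=prev(19) | reversed so far: 37 -> 19 -> 16
Step 4: curr=8, set curr.next=prev(37) | reversed so far: 8 -> 37 -> 19 -> 16
Step 5: curr=10, set curr.next=prev(8) | reversed so far: 10 -> 8 -> 37 -> 19 -> 16
Step 6: curr=42, set curr.next=prev(10) | reversed so far: 42 -> 10 -> 8 -> 37 -> 19 -> 16
Step 7: curr=43, set curr.next=prev(42) | reversed so far: 43 -> 42 -> 10 -> 8 -> 37 -> 19 -> 16

43 -> 42 -> 10 -> 8 -> 37 -> 19 -> 16 -> None


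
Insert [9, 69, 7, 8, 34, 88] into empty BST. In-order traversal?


Insert 9: root
Insert 69: R from 9
Insert 7: L from 9
Insert 8: L from 9 -> R from 7
Insert 34: R from 9 -> L from 69
Insert 88: R from 9 -> R from 69

In-order: [7, 8, 9, 34, 69, 88]


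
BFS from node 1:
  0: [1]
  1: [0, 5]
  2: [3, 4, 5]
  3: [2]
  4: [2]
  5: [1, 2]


Visit 1, enqueue [0, 5]
Visit 0, enqueue []
Visit 5, enqueue [2]
Visit 2, enqueue [3, 4]
Visit 3, enqueue []
Visit 4, enqueue []

BFS order: [1, 0, 5, 2, 3, 4]


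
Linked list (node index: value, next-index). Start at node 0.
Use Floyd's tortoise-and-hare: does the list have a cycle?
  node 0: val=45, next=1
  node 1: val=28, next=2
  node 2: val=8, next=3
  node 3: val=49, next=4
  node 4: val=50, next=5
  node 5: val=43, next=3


Floyd's tortoise (slow, +1) and hare (fast, +2):
  init: slow=0, fast=0
  step 1: slow=1, fast=2
  step 2: slow=2, fast=4
  step 3: slow=3, fast=3
  slow == fast at node 3: cycle detected

Cycle: yes


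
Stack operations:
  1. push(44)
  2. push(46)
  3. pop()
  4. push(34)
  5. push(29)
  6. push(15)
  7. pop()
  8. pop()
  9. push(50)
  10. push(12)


push(44) -> [44]
push(46) -> [44, 46]
pop()->46, [44]
push(34) -> [44, 34]
push(29) -> [44, 34, 29]
push(15) -> [44, 34, 29, 15]
pop()->15, [44, 34, 29]
pop()->29, [44, 34]
push(50) -> [44, 34, 50]
push(12) -> [44, 34, 50, 12]

Final stack: [44, 34, 50, 12]


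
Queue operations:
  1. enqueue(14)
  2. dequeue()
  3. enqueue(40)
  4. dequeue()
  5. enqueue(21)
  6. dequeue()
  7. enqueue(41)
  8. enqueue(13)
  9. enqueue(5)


enqueue(14) -> [14]
dequeue()->14, []
enqueue(40) -> [40]
dequeue()->40, []
enqueue(21) -> [21]
dequeue()->21, []
enqueue(41) -> [41]
enqueue(13) -> [41, 13]
enqueue(5) -> [41, 13, 5]

Final queue: [41, 13, 5]


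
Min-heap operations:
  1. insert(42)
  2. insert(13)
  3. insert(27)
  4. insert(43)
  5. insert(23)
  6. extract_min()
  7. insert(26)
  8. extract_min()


insert(42) -> [42]
insert(13) -> [13, 42]
insert(27) -> [13, 42, 27]
insert(43) -> [13, 42, 27, 43]
insert(23) -> [13, 23, 27, 43, 42]
extract_min()->13, [23, 42, 27, 43]
insert(26) -> [23, 26, 27, 43, 42]
extract_min()->23, [26, 42, 27, 43]

Final heap: [26, 42, 27, 43]


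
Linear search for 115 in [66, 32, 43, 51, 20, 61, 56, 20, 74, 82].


i=0: 66!=115
i=1: 32!=115
i=2: 43!=115
i=3: 51!=115
i=4: 20!=115
i=5: 61!=115
i=6: 56!=115
i=7: 20!=115
i=8: 74!=115
i=9: 82!=115

Not found, 10 comps


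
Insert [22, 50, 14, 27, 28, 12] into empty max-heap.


Insert 22: [22]
Insert 50: [50, 22]
Insert 14: [50, 22, 14]
Insert 27: [50, 27, 14, 22]
Insert 28: [50, 28, 14, 22, 27]
Insert 12: [50, 28, 14, 22, 27, 12]

Final heap: [50, 28, 14, 22, 27, 12]


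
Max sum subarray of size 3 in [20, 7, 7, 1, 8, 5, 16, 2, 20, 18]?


[0:3]: 34
[1:4]: 15
[2:5]: 16
[3:6]: 14
[4:7]: 29
[5:8]: 23
[6:9]: 38
[7:10]: 40

Max: 40 at [7:10]


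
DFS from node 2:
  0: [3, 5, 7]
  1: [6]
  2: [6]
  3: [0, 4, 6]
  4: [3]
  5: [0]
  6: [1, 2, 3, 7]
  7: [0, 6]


Visit 2, push [6]
Visit 6, push [7, 3, 1]
Visit 1, push []
Visit 3, push [4, 0]
Visit 0, push [7, 5]
Visit 5, push []
Visit 7, push []
Visit 4, push []

DFS order: [2, 6, 1, 3, 0, 5, 7, 4]


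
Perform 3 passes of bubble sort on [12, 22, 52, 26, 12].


Initial: [12, 22, 52, 26, 12]
Pass 1: [12, 22, 26, 12, 52] (2 swaps)
Pass 2: [12, 22, 12, 26, 52] (1 swaps)
Pass 3: [12, 12, 22, 26, 52] (1 swaps)

After 3 passes: [12, 12, 22, 26, 52]


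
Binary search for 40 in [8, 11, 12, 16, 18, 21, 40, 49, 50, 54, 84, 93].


Step 1: lo=0, hi=11, mid=5, val=21
Step 2: lo=6, hi=11, mid=8, val=50
Step 3: lo=6, hi=7, mid=6, val=40

Found at index 6


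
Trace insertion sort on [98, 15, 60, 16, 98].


Initial: [98, 15, 60, 16, 98]
Insert 15: [15, 98, 60, 16, 98]
Insert 60: [15, 60, 98, 16, 98]
Insert 16: [15, 16, 60, 98, 98]
Insert 98: [15, 16, 60, 98, 98]

Sorted: [15, 16, 60, 98, 98]


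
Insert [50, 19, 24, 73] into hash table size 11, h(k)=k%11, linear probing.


Insert 50: h=6 -> slot 6
Insert 19: h=8 -> slot 8
Insert 24: h=2 -> slot 2
Insert 73: h=7 -> slot 7

Table: [None, None, 24, None, None, None, 50, 73, 19, None, None]


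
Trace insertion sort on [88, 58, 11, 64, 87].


Initial: [88, 58, 11, 64, 87]
Insert 58: [58, 88, 11, 64, 87]
Insert 11: [11, 58, 88, 64, 87]
Insert 64: [11, 58, 64, 88, 87]
Insert 87: [11, 58, 64, 87, 88]

Sorted: [11, 58, 64, 87, 88]


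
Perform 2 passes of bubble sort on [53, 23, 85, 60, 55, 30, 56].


Initial: [53, 23, 85, 60, 55, 30, 56]
Pass 1: [23, 53, 60, 55, 30, 56, 85] (5 swaps)
Pass 2: [23, 53, 55, 30, 56, 60, 85] (3 swaps)

After 2 passes: [23, 53, 55, 30, 56, 60, 85]


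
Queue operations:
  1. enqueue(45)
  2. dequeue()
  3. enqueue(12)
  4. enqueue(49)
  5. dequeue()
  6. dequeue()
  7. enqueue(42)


enqueue(45) -> [45]
dequeue()->45, []
enqueue(12) -> [12]
enqueue(49) -> [12, 49]
dequeue()->12, [49]
dequeue()->49, []
enqueue(42) -> [42]

Final queue: [42]


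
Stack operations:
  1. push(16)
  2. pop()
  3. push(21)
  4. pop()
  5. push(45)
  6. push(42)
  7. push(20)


push(16) -> [16]
pop()->16, []
push(21) -> [21]
pop()->21, []
push(45) -> [45]
push(42) -> [45, 42]
push(20) -> [45, 42, 20]

Final stack: [45, 42, 20]


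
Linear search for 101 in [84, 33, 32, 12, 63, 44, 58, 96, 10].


i=0: 84!=101
i=1: 33!=101
i=2: 32!=101
i=3: 12!=101
i=4: 63!=101
i=5: 44!=101
i=6: 58!=101
i=7: 96!=101
i=8: 10!=101

Not found, 9 comps


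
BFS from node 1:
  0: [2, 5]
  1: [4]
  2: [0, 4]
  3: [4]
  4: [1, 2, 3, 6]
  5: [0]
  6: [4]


Visit 1, enqueue [4]
Visit 4, enqueue [2, 3, 6]
Visit 2, enqueue [0]
Visit 3, enqueue []
Visit 6, enqueue []
Visit 0, enqueue [5]
Visit 5, enqueue []

BFS order: [1, 4, 2, 3, 6, 0, 5]


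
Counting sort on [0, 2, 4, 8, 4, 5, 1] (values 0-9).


Input: [0, 2, 4, 8, 4, 5, 1]
Counts: [1, 1, 1, 0, 2, 1, 0, 0, 1, 0]

Sorted: [0, 1, 2, 4, 4, 5, 8]


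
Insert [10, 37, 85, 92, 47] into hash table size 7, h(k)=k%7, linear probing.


Insert 10: h=3 -> slot 3
Insert 37: h=2 -> slot 2
Insert 85: h=1 -> slot 1
Insert 92: h=1, 3 probes -> slot 4
Insert 47: h=5 -> slot 5

Table: [None, 85, 37, 10, 92, 47, None]


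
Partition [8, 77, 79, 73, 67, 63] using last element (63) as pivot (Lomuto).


Pivot: 63
  8 <= 63: advance i (no swap)
Place pivot at 1: [8, 63, 79, 73, 67, 77]

Partitioned: [8, 63, 79, 73, 67, 77]


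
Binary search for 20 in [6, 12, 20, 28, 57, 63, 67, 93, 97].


Step 1: lo=0, hi=8, mid=4, val=57
Step 2: lo=0, hi=3, mid=1, val=12
Step 3: lo=2, hi=3, mid=2, val=20

Found at index 2


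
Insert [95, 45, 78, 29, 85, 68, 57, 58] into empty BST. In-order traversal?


Insert 95: root
Insert 45: L from 95
Insert 78: L from 95 -> R from 45
Insert 29: L from 95 -> L from 45
Insert 85: L from 95 -> R from 45 -> R from 78
Insert 68: L from 95 -> R from 45 -> L from 78
Insert 57: L from 95 -> R from 45 -> L from 78 -> L from 68
Insert 58: L from 95 -> R from 45 -> L from 78 -> L from 68 -> R from 57

In-order: [29, 45, 57, 58, 68, 78, 85, 95]


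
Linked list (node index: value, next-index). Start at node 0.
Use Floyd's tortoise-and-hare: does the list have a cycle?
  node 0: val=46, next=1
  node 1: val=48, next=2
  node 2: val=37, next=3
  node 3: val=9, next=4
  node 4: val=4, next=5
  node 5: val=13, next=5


Floyd's tortoise (slow, +1) and hare (fast, +2):
  init: slow=0, fast=0
  step 1: slow=1, fast=2
  step 2: slow=2, fast=4
  step 3: slow=3, fast=5
  step 4: slow=4, fast=5
  step 5: slow=5, fast=5
  slow == fast at node 5: cycle detected

Cycle: yes


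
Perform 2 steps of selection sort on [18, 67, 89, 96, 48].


Initial: [18, 67, 89, 96, 48]
Step 1: min=18 at 0
  Swap: [18, 67, 89, 96, 48]
Step 2: min=48 at 4
  Swap: [18, 48, 89, 96, 67]

After 2 steps: [18, 48, 89, 96, 67]


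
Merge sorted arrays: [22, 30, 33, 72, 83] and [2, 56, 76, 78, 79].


Take 2 from B
Take 22 from A
Take 30 from A
Take 33 from A
Take 56 from B
Take 72 from A
Take 76 from B
Take 78 from B
Take 79 from B

Merged: [2, 22, 30, 33, 56, 72, 76, 78, 79, 83]


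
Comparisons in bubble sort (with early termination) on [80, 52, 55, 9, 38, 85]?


Algorithm: bubble sort (with early termination)
Input: [80, 52, 55, 9, 38, 85]
Sorted: [9, 38, 52, 55, 80, 85]

14


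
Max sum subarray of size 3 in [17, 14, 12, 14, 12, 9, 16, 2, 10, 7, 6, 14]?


[0:3]: 43
[1:4]: 40
[2:5]: 38
[3:6]: 35
[4:7]: 37
[5:8]: 27
[6:9]: 28
[7:10]: 19
[8:11]: 23
[9:12]: 27

Max: 43 at [0:3]


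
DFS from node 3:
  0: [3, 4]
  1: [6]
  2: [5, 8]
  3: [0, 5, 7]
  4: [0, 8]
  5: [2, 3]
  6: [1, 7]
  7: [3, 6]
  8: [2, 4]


Visit 3, push [7, 5, 0]
Visit 0, push [4]
Visit 4, push [8]
Visit 8, push [2]
Visit 2, push [5]
Visit 5, push []
Visit 7, push [6]
Visit 6, push [1]
Visit 1, push []

DFS order: [3, 0, 4, 8, 2, 5, 7, 6, 1]
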